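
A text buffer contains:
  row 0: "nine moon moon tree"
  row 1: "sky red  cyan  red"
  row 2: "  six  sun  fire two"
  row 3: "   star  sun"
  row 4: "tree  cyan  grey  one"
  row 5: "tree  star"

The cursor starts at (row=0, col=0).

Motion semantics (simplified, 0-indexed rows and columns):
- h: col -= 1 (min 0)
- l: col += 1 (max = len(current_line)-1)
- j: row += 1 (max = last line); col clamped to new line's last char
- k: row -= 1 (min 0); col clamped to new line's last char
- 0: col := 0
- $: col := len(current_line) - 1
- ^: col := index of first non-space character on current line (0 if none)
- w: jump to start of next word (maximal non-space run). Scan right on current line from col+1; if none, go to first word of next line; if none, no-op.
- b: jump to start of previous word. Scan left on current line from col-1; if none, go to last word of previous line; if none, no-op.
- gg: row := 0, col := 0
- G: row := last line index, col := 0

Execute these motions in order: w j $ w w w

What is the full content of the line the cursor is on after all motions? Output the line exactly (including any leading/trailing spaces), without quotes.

After 1 (w): row=0 col=5 char='m'
After 2 (j): row=1 col=5 char='e'
After 3 ($): row=1 col=17 char='d'
After 4 (w): row=2 col=2 char='s'
After 5 (w): row=2 col=7 char='s'
After 6 (w): row=2 col=12 char='f'

Answer:   six  sun  fire two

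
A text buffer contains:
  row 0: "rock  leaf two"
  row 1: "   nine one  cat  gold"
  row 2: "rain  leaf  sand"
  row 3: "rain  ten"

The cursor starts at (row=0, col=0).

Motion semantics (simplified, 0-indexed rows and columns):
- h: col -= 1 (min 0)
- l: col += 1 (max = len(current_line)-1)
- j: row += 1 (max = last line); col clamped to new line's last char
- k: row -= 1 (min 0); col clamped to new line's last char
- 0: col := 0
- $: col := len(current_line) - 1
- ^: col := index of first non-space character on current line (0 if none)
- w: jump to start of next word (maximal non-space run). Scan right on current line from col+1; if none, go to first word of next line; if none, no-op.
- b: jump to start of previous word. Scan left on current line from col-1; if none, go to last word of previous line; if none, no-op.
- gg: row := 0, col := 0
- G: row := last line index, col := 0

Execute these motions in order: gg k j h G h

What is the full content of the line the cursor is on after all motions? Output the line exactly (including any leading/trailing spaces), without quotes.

After 1 (gg): row=0 col=0 char='r'
After 2 (k): row=0 col=0 char='r'
After 3 (j): row=1 col=0 char='_'
After 4 (h): row=1 col=0 char='_'
After 5 (G): row=3 col=0 char='r'
After 6 (h): row=3 col=0 char='r'

Answer: rain  ten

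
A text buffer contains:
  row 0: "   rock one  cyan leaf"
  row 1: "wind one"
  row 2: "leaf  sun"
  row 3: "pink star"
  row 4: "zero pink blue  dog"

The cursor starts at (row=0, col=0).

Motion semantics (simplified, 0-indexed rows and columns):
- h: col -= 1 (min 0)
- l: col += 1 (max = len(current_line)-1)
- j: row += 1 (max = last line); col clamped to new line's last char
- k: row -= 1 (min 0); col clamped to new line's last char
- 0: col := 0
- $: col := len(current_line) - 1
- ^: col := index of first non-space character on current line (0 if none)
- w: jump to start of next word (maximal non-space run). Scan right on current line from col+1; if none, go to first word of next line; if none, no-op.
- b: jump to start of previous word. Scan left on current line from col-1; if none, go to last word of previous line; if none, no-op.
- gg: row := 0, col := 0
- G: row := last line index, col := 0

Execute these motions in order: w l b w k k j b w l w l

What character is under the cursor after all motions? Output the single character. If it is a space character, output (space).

After 1 (w): row=0 col=3 char='r'
After 2 (l): row=0 col=4 char='o'
After 3 (b): row=0 col=3 char='r'
After 4 (w): row=0 col=8 char='o'
After 5 (k): row=0 col=8 char='o'
After 6 (k): row=0 col=8 char='o'
After 7 (j): row=1 col=7 char='e'
After 8 (b): row=1 col=5 char='o'
After 9 (w): row=2 col=0 char='l'
After 10 (l): row=2 col=1 char='e'
After 11 (w): row=2 col=6 char='s'
After 12 (l): row=2 col=7 char='u'

Answer: u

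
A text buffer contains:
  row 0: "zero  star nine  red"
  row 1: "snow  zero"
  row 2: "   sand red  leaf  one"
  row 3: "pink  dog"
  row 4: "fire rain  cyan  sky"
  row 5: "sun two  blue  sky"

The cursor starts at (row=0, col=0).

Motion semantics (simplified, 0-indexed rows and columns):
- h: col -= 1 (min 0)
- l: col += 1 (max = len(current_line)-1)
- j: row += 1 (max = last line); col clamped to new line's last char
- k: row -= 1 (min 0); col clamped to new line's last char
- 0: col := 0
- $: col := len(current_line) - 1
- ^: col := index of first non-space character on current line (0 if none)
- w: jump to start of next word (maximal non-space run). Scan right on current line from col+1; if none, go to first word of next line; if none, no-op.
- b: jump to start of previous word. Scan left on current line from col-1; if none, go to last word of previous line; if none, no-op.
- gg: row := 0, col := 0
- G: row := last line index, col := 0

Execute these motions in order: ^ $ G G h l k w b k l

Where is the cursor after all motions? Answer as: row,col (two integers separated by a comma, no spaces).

After 1 (^): row=0 col=0 char='z'
After 2 ($): row=0 col=19 char='d'
After 3 (G): row=5 col=0 char='s'
After 4 (G): row=5 col=0 char='s'
After 5 (h): row=5 col=0 char='s'
After 6 (l): row=5 col=1 char='u'
After 7 (k): row=4 col=1 char='i'
After 8 (w): row=4 col=5 char='r'
After 9 (b): row=4 col=0 char='f'
After 10 (k): row=3 col=0 char='p'
After 11 (l): row=3 col=1 char='i'

Answer: 3,1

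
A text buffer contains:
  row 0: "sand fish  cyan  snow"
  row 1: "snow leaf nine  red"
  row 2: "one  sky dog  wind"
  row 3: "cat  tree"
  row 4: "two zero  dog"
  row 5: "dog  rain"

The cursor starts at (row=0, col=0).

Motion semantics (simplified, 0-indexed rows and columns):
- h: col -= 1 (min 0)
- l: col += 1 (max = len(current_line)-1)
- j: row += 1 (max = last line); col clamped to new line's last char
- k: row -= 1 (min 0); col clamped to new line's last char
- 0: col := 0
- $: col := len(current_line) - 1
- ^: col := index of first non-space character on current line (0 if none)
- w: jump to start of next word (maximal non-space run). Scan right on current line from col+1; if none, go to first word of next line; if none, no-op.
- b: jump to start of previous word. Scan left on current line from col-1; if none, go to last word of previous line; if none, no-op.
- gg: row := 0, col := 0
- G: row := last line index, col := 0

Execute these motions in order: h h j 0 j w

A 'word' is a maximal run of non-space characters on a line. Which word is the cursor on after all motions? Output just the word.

After 1 (h): row=0 col=0 char='s'
After 2 (h): row=0 col=0 char='s'
After 3 (j): row=1 col=0 char='s'
After 4 (0): row=1 col=0 char='s'
After 5 (j): row=2 col=0 char='o'
After 6 (w): row=2 col=5 char='s'

Answer: sky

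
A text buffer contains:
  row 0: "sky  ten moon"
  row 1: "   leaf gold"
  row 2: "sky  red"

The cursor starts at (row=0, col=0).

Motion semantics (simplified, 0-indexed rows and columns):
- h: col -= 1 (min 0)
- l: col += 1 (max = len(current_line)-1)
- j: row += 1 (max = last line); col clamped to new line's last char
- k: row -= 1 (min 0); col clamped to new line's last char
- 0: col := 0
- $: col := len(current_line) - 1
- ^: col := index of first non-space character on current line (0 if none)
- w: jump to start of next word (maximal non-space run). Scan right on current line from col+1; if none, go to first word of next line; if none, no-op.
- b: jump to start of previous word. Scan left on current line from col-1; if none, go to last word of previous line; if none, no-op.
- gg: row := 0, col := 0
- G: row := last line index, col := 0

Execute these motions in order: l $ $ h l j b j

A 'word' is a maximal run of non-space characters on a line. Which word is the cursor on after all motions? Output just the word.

After 1 (l): row=0 col=1 char='k'
After 2 ($): row=0 col=12 char='n'
After 3 ($): row=0 col=12 char='n'
After 4 (h): row=0 col=11 char='o'
After 5 (l): row=0 col=12 char='n'
After 6 (j): row=1 col=11 char='d'
After 7 (b): row=1 col=8 char='g'
After 8 (j): row=2 col=7 char='d'

Answer: red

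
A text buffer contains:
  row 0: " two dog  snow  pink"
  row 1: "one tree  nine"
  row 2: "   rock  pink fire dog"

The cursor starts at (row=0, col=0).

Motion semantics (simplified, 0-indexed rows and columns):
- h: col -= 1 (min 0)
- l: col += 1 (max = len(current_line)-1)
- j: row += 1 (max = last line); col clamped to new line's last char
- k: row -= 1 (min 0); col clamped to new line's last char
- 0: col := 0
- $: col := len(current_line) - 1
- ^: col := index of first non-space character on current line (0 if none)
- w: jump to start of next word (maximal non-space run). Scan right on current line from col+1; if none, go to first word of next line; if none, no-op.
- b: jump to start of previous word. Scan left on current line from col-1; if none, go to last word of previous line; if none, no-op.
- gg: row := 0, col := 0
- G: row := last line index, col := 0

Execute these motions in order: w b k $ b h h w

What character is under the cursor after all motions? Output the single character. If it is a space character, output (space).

Answer: p

Derivation:
After 1 (w): row=0 col=1 char='t'
After 2 (b): row=0 col=1 char='t'
After 3 (k): row=0 col=1 char='t'
After 4 ($): row=0 col=19 char='k'
After 5 (b): row=0 col=16 char='p'
After 6 (h): row=0 col=15 char='_'
After 7 (h): row=0 col=14 char='_'
After 8 (w): row=0 col=16 char='p'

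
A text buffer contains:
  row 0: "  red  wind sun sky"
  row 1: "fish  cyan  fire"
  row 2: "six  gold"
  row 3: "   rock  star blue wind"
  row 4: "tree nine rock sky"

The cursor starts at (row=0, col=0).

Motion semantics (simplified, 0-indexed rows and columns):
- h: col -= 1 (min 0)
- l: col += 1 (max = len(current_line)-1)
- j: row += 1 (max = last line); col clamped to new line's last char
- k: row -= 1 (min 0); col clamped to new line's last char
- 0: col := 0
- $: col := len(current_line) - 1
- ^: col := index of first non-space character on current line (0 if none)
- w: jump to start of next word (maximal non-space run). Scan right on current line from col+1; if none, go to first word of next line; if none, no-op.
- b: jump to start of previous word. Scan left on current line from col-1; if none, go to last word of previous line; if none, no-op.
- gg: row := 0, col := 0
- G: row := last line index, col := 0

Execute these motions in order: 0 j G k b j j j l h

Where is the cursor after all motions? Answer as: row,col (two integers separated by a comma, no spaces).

After 1 (0): row=0 col=0 char='_'
After 2 (j): row=1 col=0 char='f'
After 3 (G): row=4 col=0 char='t'
After 4 (k): row=3 col=0 char='_'
After 5 (b): row=2 col=5 char='g'
After 6 (j): row=3 col=5 char='c'
After 7 (j): row=4 col=5 char='n'
After 8 (j): row=4 col=5 char='n'
After 9 (l): row=4 col=6 char='i'
After 10 (h): row=4 col=5 char='n'

Answer: 4,5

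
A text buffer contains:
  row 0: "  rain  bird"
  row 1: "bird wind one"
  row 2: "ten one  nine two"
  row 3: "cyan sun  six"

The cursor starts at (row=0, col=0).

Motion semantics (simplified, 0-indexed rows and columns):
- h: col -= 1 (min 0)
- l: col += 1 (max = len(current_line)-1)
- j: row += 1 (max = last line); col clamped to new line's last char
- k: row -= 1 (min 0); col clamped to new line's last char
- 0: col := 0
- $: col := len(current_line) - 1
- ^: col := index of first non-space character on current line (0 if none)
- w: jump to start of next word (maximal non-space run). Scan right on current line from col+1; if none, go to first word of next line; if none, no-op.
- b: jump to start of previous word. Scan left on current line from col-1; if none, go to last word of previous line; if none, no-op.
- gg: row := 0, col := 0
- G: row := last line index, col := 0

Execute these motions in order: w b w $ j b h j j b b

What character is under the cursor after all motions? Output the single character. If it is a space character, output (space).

After 1 (w): row=0 col=2 char='r'
After 2 (b): row=0 col=2 char='r'
After 3 (w): row=0 col=8 char='b'
After 4 ($): row=0 col=11 char='d'
After 5 (j): row=1 col=11 char='n'
After 6 (b): row=1 col=10 char='o'
After 7 (h): row=1 col=9 char='_'
After 8 (j): row=2 col=9 char='n'
After 9 (j): row=3 col=9 char='_'
After 10 (b): row=3 col=5 char='s'
After 11 (b): row=3 col=0 char='c'

Answer: c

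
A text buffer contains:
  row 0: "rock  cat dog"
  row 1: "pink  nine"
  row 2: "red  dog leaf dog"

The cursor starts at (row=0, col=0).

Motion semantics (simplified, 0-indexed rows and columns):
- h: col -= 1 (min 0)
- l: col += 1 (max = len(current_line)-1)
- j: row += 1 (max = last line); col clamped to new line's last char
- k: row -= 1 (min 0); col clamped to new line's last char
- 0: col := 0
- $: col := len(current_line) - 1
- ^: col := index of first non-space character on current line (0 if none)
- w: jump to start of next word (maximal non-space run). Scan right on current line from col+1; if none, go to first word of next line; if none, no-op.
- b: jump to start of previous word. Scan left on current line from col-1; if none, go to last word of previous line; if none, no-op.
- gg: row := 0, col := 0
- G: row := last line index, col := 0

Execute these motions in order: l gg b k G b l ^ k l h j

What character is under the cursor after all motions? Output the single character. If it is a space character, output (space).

After 1 (l): row=0 col=1 char='o'
After 2 (gg): row=0 col=0 char='r'
After 3 (b): row=0 col=0 char='r'
After 4 (k): row=0 col=0 char='r'
After 5 (G): row=2 col=0 char='r'
After 6 (b): row=1 col=6 char='n'
After 7 (l): row=1 col=7 char='i'
After 8 (^): row=1 col=0 char='p'
After 9 (k): row=0 col=0 char='r'
After 10 (l): row=0 col=1 char='o'
After 11 (h): row=0 col=0 char='r'
After 12 (j): row=1 col=0 char='p'

Answer: p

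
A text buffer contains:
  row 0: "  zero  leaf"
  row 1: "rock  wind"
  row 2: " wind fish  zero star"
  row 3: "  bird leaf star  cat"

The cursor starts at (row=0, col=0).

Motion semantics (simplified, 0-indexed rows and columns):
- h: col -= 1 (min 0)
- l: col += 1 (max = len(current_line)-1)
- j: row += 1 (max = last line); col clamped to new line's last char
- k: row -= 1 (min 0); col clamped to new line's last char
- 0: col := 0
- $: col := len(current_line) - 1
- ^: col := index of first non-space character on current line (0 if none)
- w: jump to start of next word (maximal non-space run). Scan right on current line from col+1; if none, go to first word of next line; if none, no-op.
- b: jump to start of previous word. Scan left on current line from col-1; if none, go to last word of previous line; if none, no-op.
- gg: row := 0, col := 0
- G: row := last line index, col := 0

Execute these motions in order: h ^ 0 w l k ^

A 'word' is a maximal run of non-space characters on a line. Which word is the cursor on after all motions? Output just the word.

Answer: zero

Derivation:
After 1 (h): row=0 col=0 char='_'
After 2 (^): row=0 col=2 char='z'
After 3 (0): row=0 col=0 char='_'
After 4 (w): row=0 col=2 char='z'
After 5 (l): row=0 col=3 char='e'
After 6 (k): row=0 col=3 char='e'
After 7 (^): row=0 col=2 char='z'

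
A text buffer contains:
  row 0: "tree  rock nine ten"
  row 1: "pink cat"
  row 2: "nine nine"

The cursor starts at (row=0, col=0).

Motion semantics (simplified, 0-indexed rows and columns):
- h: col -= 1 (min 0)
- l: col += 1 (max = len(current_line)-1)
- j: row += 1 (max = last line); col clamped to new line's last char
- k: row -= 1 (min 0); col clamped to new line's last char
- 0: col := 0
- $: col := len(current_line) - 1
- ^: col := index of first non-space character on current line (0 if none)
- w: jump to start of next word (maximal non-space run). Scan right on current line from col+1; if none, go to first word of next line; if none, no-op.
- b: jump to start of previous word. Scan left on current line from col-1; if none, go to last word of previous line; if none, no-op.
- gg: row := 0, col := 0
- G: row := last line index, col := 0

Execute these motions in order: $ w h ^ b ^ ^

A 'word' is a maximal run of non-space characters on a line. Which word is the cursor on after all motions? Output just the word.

Answer: tree

Derivation:
After 1 ($): row=0 col=18 char='n'
After 2 (w): row=1 col=0 char='p'
After 3 (h): row=1 col=0 char='p'
After 4 (^): row=1 col=0 char='p'
After 5 (b): row=0 col=16 char='t'
After 6 (^): row=0 col=0 char='t'
After 7 (^): row=0 col=0 char='t'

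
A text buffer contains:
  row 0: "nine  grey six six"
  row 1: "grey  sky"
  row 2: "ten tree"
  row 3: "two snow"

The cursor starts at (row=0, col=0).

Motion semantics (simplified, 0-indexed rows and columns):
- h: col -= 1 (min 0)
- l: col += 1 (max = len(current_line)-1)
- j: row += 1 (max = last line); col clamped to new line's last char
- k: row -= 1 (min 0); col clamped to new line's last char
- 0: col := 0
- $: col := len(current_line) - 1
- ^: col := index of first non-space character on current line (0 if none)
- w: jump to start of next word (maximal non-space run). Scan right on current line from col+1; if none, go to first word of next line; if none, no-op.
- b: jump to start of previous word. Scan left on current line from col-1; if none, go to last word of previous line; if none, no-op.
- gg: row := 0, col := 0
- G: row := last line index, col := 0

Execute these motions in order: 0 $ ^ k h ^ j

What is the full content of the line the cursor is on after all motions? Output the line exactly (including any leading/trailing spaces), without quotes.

Answer: grey  sky

Derivation:
After 1 (0): row=0 col=0 char='n'
After 2 ($): row=0 col=17 char='x'
After 3 (^): row=0 col=0 char='n'
After 4 (k): row=0 col=0 char='n'
After 5 (h): row=0 col=0 char='n'
After 6 (^): row=0 col=0 char='n'
After 7 (j): row=1 col=0 char='g'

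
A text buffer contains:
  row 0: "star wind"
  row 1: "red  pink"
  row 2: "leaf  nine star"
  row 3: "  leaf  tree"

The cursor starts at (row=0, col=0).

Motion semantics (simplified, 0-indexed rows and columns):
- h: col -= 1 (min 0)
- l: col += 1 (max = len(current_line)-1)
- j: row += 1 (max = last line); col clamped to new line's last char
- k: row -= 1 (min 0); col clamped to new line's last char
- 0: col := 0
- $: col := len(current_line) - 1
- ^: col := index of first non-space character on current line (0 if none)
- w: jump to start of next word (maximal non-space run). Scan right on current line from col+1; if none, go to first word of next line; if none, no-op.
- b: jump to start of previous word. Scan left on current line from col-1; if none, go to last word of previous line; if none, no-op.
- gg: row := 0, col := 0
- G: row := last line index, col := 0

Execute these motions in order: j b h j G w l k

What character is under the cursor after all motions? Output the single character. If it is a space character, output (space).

After 1 (j): row=1 col=0 char='r'
After 2 (b): row=0 col=5 char='w'
After 3 (h): row=0 col=4 char='_'
After 4 (j): row=1 col=4 char='_'
After 5 (G): row=3 col=0 char='_'
After 6 (w): row=3 col=2 char='l'
After 7 (l): row=3 col=3 char='e'
After 8 (k): row=2 col=3 char='f'

Answer: f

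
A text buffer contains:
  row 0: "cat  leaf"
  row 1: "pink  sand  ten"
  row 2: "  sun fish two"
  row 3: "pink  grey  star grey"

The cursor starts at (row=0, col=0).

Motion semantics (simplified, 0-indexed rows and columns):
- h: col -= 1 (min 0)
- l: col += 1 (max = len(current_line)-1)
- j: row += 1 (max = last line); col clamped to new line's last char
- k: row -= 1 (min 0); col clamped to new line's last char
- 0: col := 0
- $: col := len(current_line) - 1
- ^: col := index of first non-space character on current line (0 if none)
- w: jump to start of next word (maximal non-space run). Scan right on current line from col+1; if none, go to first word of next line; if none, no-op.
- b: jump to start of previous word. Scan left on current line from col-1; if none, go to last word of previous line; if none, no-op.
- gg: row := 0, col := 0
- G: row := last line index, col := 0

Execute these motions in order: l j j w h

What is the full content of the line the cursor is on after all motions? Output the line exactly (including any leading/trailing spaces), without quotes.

After 1 (l): row=0 col=1 char='a'
After 2 (j): row=1 col=1 char='i'
After 3 (j): row=2 col=1 char='_'
After 4 (w): row=2 col=2 char='s'
After 5 (h): row=2 col=1 char='_'

Answer:   sun fish two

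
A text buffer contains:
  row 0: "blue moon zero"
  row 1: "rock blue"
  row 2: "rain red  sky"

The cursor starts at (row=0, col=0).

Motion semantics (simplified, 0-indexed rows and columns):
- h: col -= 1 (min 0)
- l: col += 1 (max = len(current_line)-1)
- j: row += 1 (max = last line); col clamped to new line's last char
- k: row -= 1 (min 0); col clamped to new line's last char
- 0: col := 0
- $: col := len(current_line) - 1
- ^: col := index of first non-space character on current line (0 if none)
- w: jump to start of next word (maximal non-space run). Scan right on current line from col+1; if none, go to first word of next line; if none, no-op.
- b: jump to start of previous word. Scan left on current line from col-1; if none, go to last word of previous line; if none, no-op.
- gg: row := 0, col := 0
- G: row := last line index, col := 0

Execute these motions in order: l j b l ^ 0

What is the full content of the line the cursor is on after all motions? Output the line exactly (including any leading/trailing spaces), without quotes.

After 1 (l): row=0 col=1 char='l'
After 2 (j): row=1 col=1 char='o'
After 3 (b): row=1 col=0 char='r'
After 4 (l): row=1 col=1 char='o'
After 5 (^): row=1 col=0 char='r'
After 6 (0): row=1 col=0 char='r'

Answer: rock blue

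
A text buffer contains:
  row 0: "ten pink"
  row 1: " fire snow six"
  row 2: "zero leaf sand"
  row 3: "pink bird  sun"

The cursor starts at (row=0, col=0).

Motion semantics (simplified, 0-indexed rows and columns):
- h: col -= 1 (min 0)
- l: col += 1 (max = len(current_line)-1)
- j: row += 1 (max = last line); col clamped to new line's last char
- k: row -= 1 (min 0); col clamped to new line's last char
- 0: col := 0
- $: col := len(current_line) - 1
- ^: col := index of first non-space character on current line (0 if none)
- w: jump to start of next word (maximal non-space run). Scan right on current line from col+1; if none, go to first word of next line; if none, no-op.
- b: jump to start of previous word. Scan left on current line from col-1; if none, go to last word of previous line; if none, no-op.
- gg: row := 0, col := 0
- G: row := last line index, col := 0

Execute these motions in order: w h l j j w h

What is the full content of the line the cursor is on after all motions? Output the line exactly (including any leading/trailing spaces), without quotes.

After 1 (w): row=0 col=4 char='p'
After 2 (h): row=0 col=3 char='_'
After 3 (l): row=0 col=4 char='p'
After 4 (j): row=1 col=4 char='e'
After 5 (j): row=2 col=4 char='_'
After 6 (w): row=2 col=5 char='l'
After 7 (h): row=2 col=4 char='_'

Answer: zero leaf sand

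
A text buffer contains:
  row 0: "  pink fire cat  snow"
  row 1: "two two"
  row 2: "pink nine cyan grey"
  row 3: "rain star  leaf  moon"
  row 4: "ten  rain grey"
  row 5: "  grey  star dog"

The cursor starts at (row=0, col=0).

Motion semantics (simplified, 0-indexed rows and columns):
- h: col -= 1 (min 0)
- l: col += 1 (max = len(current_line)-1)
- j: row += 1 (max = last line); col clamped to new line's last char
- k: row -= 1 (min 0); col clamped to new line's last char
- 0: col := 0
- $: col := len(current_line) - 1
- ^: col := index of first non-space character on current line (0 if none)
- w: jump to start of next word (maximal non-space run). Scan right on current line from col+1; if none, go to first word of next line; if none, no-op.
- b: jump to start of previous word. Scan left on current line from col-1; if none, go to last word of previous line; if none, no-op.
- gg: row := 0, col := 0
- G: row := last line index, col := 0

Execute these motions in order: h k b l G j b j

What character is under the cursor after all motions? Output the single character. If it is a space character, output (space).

Answer: a

Derivation:
After 1 (h): row=0 col=0 char='_'
After 2 (k): row=0 col=0 char='_'
After 3 (b): row=0 col=0 char='_'
After 4 (l): row=0 col=1 char='_'
After 5 (G): row=5 col=0 char='_'
After 6 (j): row=5 col=0 char='_'
After 7 (b): row=4 col=10 char='g'
After 8 (j): row=5 col=10 char='a'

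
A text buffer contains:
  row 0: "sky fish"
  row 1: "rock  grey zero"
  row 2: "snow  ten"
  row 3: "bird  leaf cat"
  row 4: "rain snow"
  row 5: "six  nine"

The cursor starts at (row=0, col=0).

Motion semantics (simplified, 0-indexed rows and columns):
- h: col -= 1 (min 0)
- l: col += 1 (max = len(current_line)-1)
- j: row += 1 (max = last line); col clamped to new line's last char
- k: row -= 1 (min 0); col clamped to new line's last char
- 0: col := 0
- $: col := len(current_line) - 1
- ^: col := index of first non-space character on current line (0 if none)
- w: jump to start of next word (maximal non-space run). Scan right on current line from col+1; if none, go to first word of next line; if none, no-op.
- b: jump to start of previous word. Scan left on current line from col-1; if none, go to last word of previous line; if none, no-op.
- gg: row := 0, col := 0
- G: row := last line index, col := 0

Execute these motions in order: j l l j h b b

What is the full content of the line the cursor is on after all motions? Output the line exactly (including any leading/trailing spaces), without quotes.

After 1 (j): row=1 col=0 char='r'
After 2 (l): row=1 col=1 char='o'
After 3 (l): row=1 col=2 char='c'
After 4 (j): row=2 col=2 char='o'
After 5 (h): row=2 col=1 char='n'
After 6 (b): row=2 col=0 char='s'
After 7 (b): row=1 col=11 char='z'

Answer: rock  grey zero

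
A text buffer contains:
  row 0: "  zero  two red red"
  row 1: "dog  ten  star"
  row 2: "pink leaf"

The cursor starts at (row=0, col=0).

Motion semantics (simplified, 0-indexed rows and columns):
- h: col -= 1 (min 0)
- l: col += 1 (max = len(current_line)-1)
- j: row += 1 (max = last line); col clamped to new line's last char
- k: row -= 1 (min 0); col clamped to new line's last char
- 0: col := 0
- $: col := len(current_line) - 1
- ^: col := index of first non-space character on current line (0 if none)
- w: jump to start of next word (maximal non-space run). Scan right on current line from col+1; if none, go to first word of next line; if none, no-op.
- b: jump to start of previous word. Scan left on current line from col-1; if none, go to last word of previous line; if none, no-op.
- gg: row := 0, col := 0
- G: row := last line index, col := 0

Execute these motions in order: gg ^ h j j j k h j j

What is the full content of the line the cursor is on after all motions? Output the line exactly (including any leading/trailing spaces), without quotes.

Answer: pink leaf

Derivation:
After 1 (gg): row=0 col=0 char='_'
After 2 (^): row=0 col=2 char='z'
After 3 (h): row=0 col=1 char='_'
After 4 (j): row=1 col=1 char='o'
After 5 (j): row=2 col=1 char='i'
After 6 (j): row=2 col=1 char='i'
After 7 (k): row=1 col=1 char='o'
After 8 (h): row=1 col=0 char='d'
After 9 (j): row=2 col=0 char='p'
After 10 (j): row=2 col=0 char='p'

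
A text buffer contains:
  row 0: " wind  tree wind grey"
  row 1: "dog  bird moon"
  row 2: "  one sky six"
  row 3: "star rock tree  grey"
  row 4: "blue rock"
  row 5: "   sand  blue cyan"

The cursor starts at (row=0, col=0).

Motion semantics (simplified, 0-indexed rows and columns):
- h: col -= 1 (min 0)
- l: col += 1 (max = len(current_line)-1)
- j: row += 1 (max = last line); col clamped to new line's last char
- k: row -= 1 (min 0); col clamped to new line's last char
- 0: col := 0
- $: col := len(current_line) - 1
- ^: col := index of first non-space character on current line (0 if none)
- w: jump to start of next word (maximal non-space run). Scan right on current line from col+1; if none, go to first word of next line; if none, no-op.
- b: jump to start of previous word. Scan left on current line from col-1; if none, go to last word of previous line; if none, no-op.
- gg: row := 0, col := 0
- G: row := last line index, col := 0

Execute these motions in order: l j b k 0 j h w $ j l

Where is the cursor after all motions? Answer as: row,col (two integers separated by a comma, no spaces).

Answer: 2,12

Derivation:
After 1 (l): row=0 col=1 char='w'
After 2 (j): row=1 col=1 char='o'
After 3 (b): row=1 col=0 char='d'
After 4 (k): row=0 col=0 char='_'
After 5 (0): row=0 col=0 char='_'
After 6 (j): row=1 col=0 char='d'
After 7 (h): row=1 col=0 char='d'
After 8 (w): row=1 col=5 char='b'
After 9 ($): row=1 col=13 char='n'
After 10 (j): row=2 col=12 char='x'
After 11 (l): row=2 col=12 char='x'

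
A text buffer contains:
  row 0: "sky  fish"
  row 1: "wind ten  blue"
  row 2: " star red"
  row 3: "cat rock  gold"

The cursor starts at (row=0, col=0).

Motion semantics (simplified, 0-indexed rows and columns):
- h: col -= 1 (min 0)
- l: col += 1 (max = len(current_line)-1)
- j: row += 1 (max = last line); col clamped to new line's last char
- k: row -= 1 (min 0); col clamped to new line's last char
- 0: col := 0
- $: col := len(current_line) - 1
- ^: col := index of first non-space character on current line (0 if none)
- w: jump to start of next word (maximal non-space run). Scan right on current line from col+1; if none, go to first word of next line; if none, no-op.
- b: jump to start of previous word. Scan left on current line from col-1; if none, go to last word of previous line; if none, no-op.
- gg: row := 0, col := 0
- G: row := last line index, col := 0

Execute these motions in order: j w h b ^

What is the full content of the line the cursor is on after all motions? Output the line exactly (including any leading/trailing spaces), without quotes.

After 1 (j): row=1 col=0 char='w'
After 2 (w): row=1 col=5 char='t'
After 3 (h): row=1 col=4 char='_'
After 4 (b): row=1 col=0 char='w'
After 5 (^): row=1 col=0 char='w'

Answer: wind ten  blue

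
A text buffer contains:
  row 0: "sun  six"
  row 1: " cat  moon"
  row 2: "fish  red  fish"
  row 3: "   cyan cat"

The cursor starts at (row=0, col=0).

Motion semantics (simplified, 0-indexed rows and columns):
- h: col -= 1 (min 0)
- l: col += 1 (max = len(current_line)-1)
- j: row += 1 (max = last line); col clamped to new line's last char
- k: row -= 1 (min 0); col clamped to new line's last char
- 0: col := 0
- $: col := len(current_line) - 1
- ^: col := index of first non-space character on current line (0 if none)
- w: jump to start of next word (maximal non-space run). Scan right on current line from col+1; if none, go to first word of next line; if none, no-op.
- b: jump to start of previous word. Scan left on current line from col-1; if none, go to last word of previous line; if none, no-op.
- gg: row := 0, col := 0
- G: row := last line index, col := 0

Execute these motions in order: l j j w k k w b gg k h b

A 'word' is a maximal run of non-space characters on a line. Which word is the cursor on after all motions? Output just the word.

After 1 (l): row=0 col=1 char='u'
After 2 (j): row=1 col=1 char='c'
After 3 (j): row=2 col=1 char='i'
After 4 (w): row=2 col=6 char='r'
After 5 (k): row=1 col=6 char='m'
After 6 (k): row=0 col=6 char='i'
After 7 (w): row=1 col=1 char='c'
After 8 (b): row=0 col=5 char='s'
After 9 (gg): row=0 col=0 char='s'
After 10 (k): row=0 col=0 char='s'
After 11 (h): row=0 col=0 char='s'
After 12 (b): row=0 col=0 char='s'

Answer: sun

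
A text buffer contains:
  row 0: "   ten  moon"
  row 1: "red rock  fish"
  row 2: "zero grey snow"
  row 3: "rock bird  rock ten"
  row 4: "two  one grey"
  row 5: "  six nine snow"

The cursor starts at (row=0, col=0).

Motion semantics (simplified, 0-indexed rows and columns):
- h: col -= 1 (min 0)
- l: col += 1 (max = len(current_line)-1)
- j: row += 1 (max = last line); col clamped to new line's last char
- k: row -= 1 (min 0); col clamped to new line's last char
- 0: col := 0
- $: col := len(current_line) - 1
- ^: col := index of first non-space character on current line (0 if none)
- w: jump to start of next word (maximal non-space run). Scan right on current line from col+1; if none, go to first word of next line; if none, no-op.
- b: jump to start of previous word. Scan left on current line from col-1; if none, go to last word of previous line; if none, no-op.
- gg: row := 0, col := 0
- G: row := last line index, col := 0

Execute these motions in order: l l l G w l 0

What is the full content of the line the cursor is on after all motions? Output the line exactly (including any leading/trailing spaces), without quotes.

After 1 (l): row=0 col=1 char='_'
After 2 (l): row=0 col=2 char='_'
After 3 (l): row=0 col=3 char='t'
After 4 (G): row=5 col=0 char='_'
After 5 (w): row=5 col=2 char='s'
After 6 (l): row=5 col=3 char='i'
After 7 (0): row=5 col=0 char='_'

Answer:   six nine snow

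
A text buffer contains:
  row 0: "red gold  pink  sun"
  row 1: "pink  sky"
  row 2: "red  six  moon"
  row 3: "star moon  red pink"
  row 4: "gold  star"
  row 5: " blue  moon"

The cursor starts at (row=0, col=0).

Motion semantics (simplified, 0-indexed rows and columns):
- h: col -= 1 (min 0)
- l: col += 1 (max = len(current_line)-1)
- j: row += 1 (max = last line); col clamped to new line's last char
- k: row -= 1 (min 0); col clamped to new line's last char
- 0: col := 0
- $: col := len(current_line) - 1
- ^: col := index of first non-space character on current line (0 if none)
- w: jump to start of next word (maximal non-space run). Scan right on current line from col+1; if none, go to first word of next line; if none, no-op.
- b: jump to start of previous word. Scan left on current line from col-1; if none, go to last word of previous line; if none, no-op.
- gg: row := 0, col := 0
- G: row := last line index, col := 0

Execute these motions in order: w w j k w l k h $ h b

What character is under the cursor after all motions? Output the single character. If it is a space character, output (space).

Answer: s

Derivation:
After 1 (w): row=0 col=4 char='g'
After 2 (w): row=0 col=10 char='p'
After 3 (j): row=1 col=8 char='y'
After 4 (k): row=0 col=8 char='_'
After 5 (w): row=0 col=10 char='p'
After 6 (l): row=0 col=11 char='i'
After 7 (k): row=0 col=11 char='i'
After 8 (h): row=0 col=10 char='p'
After 9 ($): row=0 col=18 char='n'
After 10 (h): row=0 col=17 char='u'
After 11 (b): row=0 col=16 char='s'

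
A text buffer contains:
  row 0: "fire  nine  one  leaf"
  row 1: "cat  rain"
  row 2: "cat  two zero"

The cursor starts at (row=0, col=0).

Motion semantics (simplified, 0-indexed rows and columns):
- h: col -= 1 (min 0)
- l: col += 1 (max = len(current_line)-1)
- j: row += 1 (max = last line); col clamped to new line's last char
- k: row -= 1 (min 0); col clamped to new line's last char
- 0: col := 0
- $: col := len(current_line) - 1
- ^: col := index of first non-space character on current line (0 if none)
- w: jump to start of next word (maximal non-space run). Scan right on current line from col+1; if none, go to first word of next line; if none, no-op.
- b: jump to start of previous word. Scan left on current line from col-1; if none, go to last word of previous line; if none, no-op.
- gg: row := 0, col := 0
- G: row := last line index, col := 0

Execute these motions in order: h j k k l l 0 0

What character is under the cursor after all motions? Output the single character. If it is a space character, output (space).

After 1 (h): row=0 col=0 char='f'
After 2 (j): row=1 col=0 char='c'
After 3 (k): row=0 col=0 char='f'
After 4 (k): row=0 col=0 char='f'
After 5 (l): row=0 col=1 char='i'
After 6 (l): row=0 col=2 char='r'
After 7 (0): row=0 col=0 char='f'
After 8 (0): row=0 col=0 char='f'

Answer: f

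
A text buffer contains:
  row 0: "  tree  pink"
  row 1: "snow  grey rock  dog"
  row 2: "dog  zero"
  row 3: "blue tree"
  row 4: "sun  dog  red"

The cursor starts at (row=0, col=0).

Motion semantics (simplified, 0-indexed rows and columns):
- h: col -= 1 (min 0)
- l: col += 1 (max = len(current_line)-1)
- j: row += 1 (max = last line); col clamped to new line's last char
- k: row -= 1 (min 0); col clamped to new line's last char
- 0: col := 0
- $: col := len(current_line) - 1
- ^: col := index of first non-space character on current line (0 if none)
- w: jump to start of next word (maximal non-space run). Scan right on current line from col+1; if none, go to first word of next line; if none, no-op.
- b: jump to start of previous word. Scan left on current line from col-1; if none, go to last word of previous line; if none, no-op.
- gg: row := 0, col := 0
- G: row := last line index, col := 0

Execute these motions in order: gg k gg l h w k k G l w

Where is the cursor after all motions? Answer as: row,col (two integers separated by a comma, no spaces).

Answer: 4,5

Derivation:
After 1 (gg): row=0 col=0 char='_'
After 2 (k): row=0 col=0 char='_'
After 3 (gg): row=0 col=0 char='_'
After 4 (l): row=0 col=1 char='_'
After 5 (h): row=0 col=0 char='_'
After 6 (w): row=0 col=2 char='t'
After 7 (k): row=0 col=2 char='t'
After 8 (k): row=0 col=2 char='t'
After 9 (G): row=4 col=0 char='s'
After 10 (l): row=4 col=1 char='u'
After 11 (w): row=4 col=5 char='d'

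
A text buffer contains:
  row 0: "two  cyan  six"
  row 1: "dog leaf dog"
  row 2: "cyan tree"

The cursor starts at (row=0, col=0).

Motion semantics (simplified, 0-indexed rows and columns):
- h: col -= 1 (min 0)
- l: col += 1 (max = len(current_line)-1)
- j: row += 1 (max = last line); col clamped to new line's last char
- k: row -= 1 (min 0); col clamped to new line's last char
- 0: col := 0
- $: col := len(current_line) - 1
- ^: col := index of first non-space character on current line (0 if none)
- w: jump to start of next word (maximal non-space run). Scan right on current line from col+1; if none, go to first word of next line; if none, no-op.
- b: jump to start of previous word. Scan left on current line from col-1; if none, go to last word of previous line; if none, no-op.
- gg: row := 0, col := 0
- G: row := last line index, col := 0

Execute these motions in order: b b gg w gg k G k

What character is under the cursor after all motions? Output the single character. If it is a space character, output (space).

Answer: d

Derivation:
After 1 (b): row=0 col=0 char='t'
After 2 (b): row=0 col=0 char='t'
After 3 (gg): row=0 col=0 char='t'
After 4 (w): row=0 col=5 char='c'
After 5 (gg): row=0 col=0 char='t'
After 6 (k): row=0 col=0 char='t'
After 7 (G): row=2 col=0 char='c'
After 8 (k): row=1 col=0 char='d'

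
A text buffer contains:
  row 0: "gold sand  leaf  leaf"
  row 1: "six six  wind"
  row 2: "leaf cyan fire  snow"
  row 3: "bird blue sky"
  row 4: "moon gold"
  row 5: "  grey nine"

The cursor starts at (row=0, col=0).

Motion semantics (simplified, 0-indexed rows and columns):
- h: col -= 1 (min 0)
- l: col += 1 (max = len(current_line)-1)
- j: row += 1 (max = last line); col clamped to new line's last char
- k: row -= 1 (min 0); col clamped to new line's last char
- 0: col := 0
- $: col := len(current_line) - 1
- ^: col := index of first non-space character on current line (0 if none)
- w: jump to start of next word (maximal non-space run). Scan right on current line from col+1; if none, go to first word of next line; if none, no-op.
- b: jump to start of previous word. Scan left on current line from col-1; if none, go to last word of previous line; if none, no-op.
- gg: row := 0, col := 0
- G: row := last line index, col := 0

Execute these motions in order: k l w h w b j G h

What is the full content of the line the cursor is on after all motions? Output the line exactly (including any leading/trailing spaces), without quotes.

Answer:   grey nine

Derivation:
After 1 (k): row=0 col=0 char='g'
After 2 (l): row=0 col=1 char='o'
After 3 (w): row=0 col=5 char='s'
After 4 (h): row=0 col=4 char='_'
After 5 (w): row=0 col=5 char='s'
After 6 (b): row=0 col=0 char='g'
After 7 (j): row=1 col=0 char='s'
After 8 (G): row=5 col=0 char='_'
After 9 (h): row=5 col=0 char='_'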